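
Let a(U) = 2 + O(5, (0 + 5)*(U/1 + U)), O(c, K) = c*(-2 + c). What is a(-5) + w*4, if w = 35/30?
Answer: 65/3 ≈ 21.667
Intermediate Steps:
w = 7/6 (w = 35*(1/30) = 7/6 ≈ 1.1667)
a(U) = 17 (a(U) = 2 + 5*(-2 + 5) = 2 + 5*3 = 2 + 15 = 17)
a(-5) + w*4 = 17 + (7/6)*4 = 17 + 14/3 = 65/3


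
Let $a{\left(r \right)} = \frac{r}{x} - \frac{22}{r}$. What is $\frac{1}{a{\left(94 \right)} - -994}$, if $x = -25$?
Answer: $\frac{1175}{1163257} \approx 0.0010101$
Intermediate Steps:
$a{\left(r \right)} = - \frac{22}{r} - \frac{r}{25}$ ($a{\left(r \right)} = \frac{r}{-25} - \frac{22}{r} = r \left(- \frac{1}{25}\right) - \frac{22}{r} = - \frac{r}{25} - \frac{22}{r} = - \frac{22}{r} - \frac{r}{25}$)
$\frac{1}{a{\left(94 \right)} - -994} = \frac{1}{\left(- \frac{22}{94} - \frac{94}{25}\right) - -994} = \frac{1}{\left(\left(-22\right) \frac{1}{94} - \frac{94}{25}\right) + \left(-3268 + 4262\right)} = \frac{1}{\left(- \frac{11}{47} - \frac{94}{25}\right) + 994} = \frac{1}{- \frac{4693}{1175} + 994} = \frac{1}{\frac{1163257}{1175}} = \frac{1175}{1163257}$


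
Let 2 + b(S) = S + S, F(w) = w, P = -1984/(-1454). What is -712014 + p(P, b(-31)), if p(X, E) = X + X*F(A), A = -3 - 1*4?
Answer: -517640130/727 ≈ -7.1202e+5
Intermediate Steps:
P = 992/727 (P = -1984*(-1/1454) = 992/727 ≈ 1.3645)
A = -7 (A = -3 - 4 = -7)
b(S) = -2 + 2*S (b(S) = -2 + (S + S) = -2 + 2*S)
p(X, E) = -6*X (p(X, E) = X + X*(-7) = X - 7*X = -6*X)
-712014 + p(P, b(-31)) = -712014 - 6*992/727 = -712014 - 5952/727 = -517640130/727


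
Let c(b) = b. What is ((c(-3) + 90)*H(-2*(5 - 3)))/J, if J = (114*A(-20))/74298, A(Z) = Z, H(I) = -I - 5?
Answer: 1077321/380 ≈ 2835.1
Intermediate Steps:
H(I) = -5 - I
J = -380/12383 (J = (114*(-20))/74298 = -2280*1/74298 = -380/12383 ≈ -0.030687)
((c(-3) + 90)*H(-2*(5 - 3)))/J = ((-3 + 90)*(-5 - (-2)*(5 - 3)))/(-380/12383) = (87*(-5 - (-2)*2))*(-12383/380) = (87*(-5 - 1*(-4)))*(-12383/380) = (87*(-5 + 4))*(-12383/380) = (87*(-1))*(-12383/380) = -87*(-12383/380) = 1077321/380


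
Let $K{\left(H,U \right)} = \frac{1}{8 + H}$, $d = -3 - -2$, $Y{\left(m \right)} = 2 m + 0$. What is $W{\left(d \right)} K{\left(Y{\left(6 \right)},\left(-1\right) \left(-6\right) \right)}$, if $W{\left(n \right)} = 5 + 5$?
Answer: $\frac{1}{2} \approx 0.5$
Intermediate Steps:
$Y{\left(m \right)} = 2 m$
$d = -1$ ($d = -3 + 2 = -1$)
$W{\left(n \right)} = 10$
$W{\left(d \right)} K{\left(Y{\left(6 \right)},\left(-1\right) \left(-6\right) \right)} = \frac{10}{8 + 2 \cdot 6} = \frac{10}{8 + 12} = \frac{10}{20} = 10 \cdot \frac{1}{20} = \frac{1}{2}$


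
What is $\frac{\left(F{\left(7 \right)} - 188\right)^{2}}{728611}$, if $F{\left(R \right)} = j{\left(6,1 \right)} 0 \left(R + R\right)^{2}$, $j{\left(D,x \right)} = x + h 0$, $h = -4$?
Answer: $\frac{35344}{728611} \approx 0.048509$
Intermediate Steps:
$j{\left(D,x \right)} = x$ ($j{\left(D,x \right)} = x - 0 = x + 0 = x$)
$F{\left(R \right)} = 0$ ($F{\left(R \right)} = 1 \cdot 0 \left(R + R\right)^{2} = 0 \left(2 R\right)^{2} = 0 \cdot 4 R^{2} = 0$)
$\frac{\left(F{\left(7 \right)} - 188\right)^{2}}{728611} = \frac{\left(0 - 188\right)^{2}}{728611} = \left(-188\right)^{2} \cdot \frac{1}{728611} = 35344 \cdot \frac{1}{728611} = \frac{35344}{728611}$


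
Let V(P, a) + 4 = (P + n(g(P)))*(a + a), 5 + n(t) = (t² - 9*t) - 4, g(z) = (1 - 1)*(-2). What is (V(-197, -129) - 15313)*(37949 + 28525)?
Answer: 2514777894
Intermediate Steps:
g(z) = 0 (g(z) = 0*(-2) = 0)
n(t) = -9 + t² - 9*t (n(t) = -5 + ((t² - 9*t) - 4) = -5 + (-4 + t² - 9*t) = -9 + t² - 9*t)
V(P, a) = -4 + 2*a*(-9 + P) (V(P, a) = -4 + (P + (-9 + 0² - 9*0))*(a + a) = -4 + (P + (-9 + 0 + 0))*(2*a) = -4 + (P - 9)*(2*a) = -4 + (-9 + P)*(2*a) = -4 + 2*a*(-9 + P))
(V(-197, -129) - 15313)*(37949 + 28525) = ((-4 - 18*(-129) + 2*(-197)*(-129)) - 15313)*(37949 + 28525) = ((-4 + 2322 + 50826) - 15313)*66474 = (53144 - 15313)*66474 = 37831*66474 = 2514777894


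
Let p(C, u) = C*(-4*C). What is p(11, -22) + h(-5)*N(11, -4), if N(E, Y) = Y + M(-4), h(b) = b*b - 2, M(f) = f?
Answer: -668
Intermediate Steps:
h(b) = -2 + b² (h(b) = b² - 2 = -2 + b²)
N(E, Y) = -4 + Y (N(E, Y) = Y - 4 = -4 + Y)
p(C, u) = -4*C²
p(11, -22) + h(-5)*N(11, -4) = -4*11² + (-2 + (-5)²)*(-4 - 4) = -4*121 + (-2 + 25)*(-8) = -484 + 23*(-8) = -484 - 184 = -668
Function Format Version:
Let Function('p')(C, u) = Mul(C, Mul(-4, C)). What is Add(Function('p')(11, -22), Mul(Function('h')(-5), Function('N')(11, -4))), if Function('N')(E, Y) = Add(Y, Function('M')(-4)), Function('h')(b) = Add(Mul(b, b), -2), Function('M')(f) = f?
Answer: -668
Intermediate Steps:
Function('h')(b) = Add(-2, Pow(b, 2)) (Function('h')(b) = Add(Pow(b, 2), -2) = Add(-2, Pow(b, 2)))
Function('N')(E, Y) = Add(-4, Y) (Function('N')(E, Y) = Add(Y, -4) = Add(-4, Y))
Function('p')(C, u) = Mul(-4, Pow(C, 2))
Add(Function('p')(11, -22), Mul(Function('h')(-5), Function('N')(11, -4))) = Add(Mul(-4, Pow(11, 2)), Mul(Add(-2, Pow(-5, 2)), Add(-4, -4))) = Add(Mul(-4, 121), Mul(Add(-2, 25), -8)) = Add(-484, Mul(23, -8)) = Add(-484, -184) = -668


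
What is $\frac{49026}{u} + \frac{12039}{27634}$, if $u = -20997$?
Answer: $- \frac{367333867}{193410366} \approx -1.8992$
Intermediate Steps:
$\frac{49026}{u} + \frac{12039}{27634} = \frac{49026}{-20997} + \frac{12039}{27634} = 49026 \left(- \frac{1}{20997}\right) + 12039 \cdot \frac{1}{27634} = - \frac{16342}{6999} + \frac{12039}{27634} = - \frac{367333867}{193410366}$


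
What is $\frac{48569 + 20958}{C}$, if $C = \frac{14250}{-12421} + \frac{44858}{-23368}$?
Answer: $- \frac{10090242426028}{445087609} \approx -22670.0$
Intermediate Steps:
$C = - \frac{445087609}{145126964}$ ($C = 14250 \left(- \frac{1}{12421}\right) + 44858 \left(- \frac{1}{23368}\right) = - \frac{14250}{12421} - \frac{22429}{11684} = - \frac{445087609}{145126964} \approx -3.0669$)
$\frac{48569 + 20958}{C} = \frac{48569 + 20958}{- \frac{445087609}{145126964}} = 69527 \left(- \frac{145126964}{445087609}\right) = - \frac{10090242426028}{445087609}$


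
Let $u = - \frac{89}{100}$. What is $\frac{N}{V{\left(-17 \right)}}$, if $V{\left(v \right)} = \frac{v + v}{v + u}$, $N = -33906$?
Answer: $- \frac{30328917}{1700} \approx -17841.0$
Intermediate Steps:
$u = - \frac{89}{100}$ ($u = \left(-89\right) \frac{1}{100} = - \frac{89}{100} \approx -0.89$)
$V{\left(v \right)} = \frac{2 v}{- \frac{89}{100} + v}$ ($V{\left(v \right)} = \frac{v + v}{v - \frac{89}{100}} = \frac{2 v}{- \frac{89}{100} + v}$)
$\frac{N}{V{\left(-17 \right)}} = - \frac{33906}{200 \left(-17\right) \frac{1}{-89 + 100 \left(-17\right)}} = - \frac{33906}{200 \left(-17\right) \frac{1}{-89 - 1700}} = - \frac{33906}{200 \left(-17\right) \frac{1}{-1789}} = - \frac{33906}{200 \left(-17\right) \left(- \frac{1}{1789}\right)} = - \frac{33906}{\frac{3400}{1789}} = \left(-33906\right) \frac{1789}{3400} = - \frac{30328917}{1700}$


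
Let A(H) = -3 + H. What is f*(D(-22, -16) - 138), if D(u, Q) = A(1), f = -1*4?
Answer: 560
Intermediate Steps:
f = -4
D(u, Q) = -2 (D(u, Q) = -3 + 1 = -2)
f*(D(-22, -16) - 138) = -4*(-2 - 138) = -4*(-140) = 560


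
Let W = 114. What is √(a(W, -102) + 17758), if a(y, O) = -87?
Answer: √17671 ≈ 132.93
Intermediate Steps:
√(a(W, -102) + 17758) = √(-87 + 17758) = √17671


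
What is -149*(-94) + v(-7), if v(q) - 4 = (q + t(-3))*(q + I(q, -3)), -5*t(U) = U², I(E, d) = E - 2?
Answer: 70754/5 ≈ 14151.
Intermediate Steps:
I(E, d) = -2 + E
t(U) = -U²/5
v(q) = 4 + (-2 + 2*q)*(-9/5 + q) (v(q) = 4 + (q - ⅕*(-3)²)*(q + (-2 + q)) = 4 + (q - ⅕*9)*(-2 + 2*q) = 4 + (q - 9/5)*(-2 + 2*q) = 4 + (-9/5 + q)*(-2 + 2*q) = 4 + (-2 + 2*q)*(-9/5 + q))
-149*(-94) + v(-7) = -149*(-94) + (38/5 + 2*(-7)² - 28/5*(-7)) = 14006 + (38/5 + 2*49 + 196/5) = 14006 + (38/5 + 98 + 196/5) = 14006 + 724/5 = 70754/5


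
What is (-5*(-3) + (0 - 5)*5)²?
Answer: 100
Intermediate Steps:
(-5*(-3) + (0 - 5)*5)² = (15 - 5*5)² = (15 - 25)² = (-10)² = 100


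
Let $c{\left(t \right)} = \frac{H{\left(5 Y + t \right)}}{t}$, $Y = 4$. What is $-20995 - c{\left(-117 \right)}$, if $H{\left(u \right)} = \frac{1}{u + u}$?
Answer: $- \frac{476544511}{22698} \approx -20995.0$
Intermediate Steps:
$H{\left(u \right)} = \frac{1}{2 u}$
$c{\left(t \right)} = \frac{1}{2 t \left(20 + t\right)}$ ($c{\left(t \right)} = \frac{\frac{1}{2} \frac{1}{5 \cdot 4 + t}}{t} = \frac{\frac{1}{2} \frac{1}{20 + t}}{t} = \frac{1}{2 t \left(20 + t\right)}$)
$-20995 - c{\left(-117 \right)} = -20995 - \frac{1}{2 \left(-117\right) \left(20 - 117\right)} = -20995 - \frac{1}{2} \left(- \frac{1}{117}\right) \frac{1}{-97} = -20995 - \frac{1}{2} \left(- \frac{1}{117}\right) \left(- \frac{1}{97}\right) = -20995 - \frac{1}{22698} = - \frac{476544511}{22698}$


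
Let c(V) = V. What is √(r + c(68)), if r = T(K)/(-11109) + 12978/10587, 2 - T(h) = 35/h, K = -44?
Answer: √10816010617632451/12499718 ≈ 8.3202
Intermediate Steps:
T(h) = 2 - 35/h
r = 704699143/574987028 (r = (2 - 35/(-44))/(-11109) + 12978/10587 = (2 - 35*(-1/44))*(-1/11109) + 12978*(1/10587) = (2 + 35/44)*(-1/11109) + 4326/3529 = (123/44)*(-1/11109) + 4326/3529 = -41/162932 + 4326/3529 = 704699143/574987028 ≈ 1.2256)
√(r + c(68)) = √(704699143/574987028 + 68) = √(39803817047/574987028) = √10816010617632451/12499718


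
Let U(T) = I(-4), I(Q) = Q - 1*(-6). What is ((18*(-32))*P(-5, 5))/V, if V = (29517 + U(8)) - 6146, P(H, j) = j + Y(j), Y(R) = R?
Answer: -640/2597 ≈ -0.24644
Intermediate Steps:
P(H, j) = 2*j (P(H, j) = j + j = 2*j)
I(Q) = 6 + Q (I(Q) = Q + 6 = 6 + Q)
U(T) = 2 (U(T) = 6 - 4 = 2)
V = 23373 (V = (29517 + 2) - 6146 = 29519 - 6146 = 23373)
((18*(-32))*P(-5, 5))/V = ((18*(-32))*(2*5))/23373 = -576*10*(1/23373) = -5760*1/23373 = -640/2597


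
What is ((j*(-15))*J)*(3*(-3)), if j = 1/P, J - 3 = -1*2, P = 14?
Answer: 135/14 ≈ 9.6429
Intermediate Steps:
J = 1 (J = 3 - 1*2 = 3 - 2 = 1)
j = 1/14 ≈ 0.071429
((j*(-15))*J)*(3*(-3)) = (((1/14)*(-15))*1)*(3*(-3)) = -15/14*1*(-9) = -15/14*(-9) = 135/14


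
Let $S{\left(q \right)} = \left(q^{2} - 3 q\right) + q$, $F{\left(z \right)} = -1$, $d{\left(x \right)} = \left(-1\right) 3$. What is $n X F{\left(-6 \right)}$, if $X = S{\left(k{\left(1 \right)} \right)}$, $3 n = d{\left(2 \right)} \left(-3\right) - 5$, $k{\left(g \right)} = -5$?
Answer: $- \frac{140}{3} \approx -46.667$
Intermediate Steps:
$d{\left(x \right)} = -3$
$S{\left(q \right)} = q^{2} - 2 q$
$n = \frac{4}{3}$ ($n = \frac{\left(-3\right) \left(-3\right) - 5}{3} = \frac{9 - 5}{3} = \frac{1}{3} \cdot 4 = \frac{4}{3} \approx 1.3333$)
$X = 35$ ($X = - 5 \left(-2 - 5\right) = \left(-5\right) \left(-7\right) = 35$)
$n X F{\left(-6 \right)} = \frac{4}{3} \cdot 35 \left(-1\right) = \frac{140}{3} \left(-1\right) = - \frac{140}{3}$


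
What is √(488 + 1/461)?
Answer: √103710709/461 ≈ 22.091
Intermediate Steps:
√(488 + 1/461) = √(224969/461) = √103710709/461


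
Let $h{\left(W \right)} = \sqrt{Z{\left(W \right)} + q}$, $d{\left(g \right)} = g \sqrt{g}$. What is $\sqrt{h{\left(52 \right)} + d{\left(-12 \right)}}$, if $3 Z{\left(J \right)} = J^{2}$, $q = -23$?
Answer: $\frac{3^{\frac{3}{4}} \sqrt{\sqrt{2635} - 72 i}}{3} \approx 6.3517 - 3.2723 i$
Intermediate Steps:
$Z{\left(J \right)} = \frac{J^{2}}{3}$
$d{\left(g \right)} = g^{\frac{3}{2}}$
$h{\left(W \right)} = \sqrt{-23 + \frac{W^{2}}{3}}$ ($h{\left(W \right)} = \sqrt{\frac{W^{2}}{3} - 23} = \sqrt{-23 + \frac{W^{2}}{3}}$)
$\sqrt{h{\left(52 \right)} + d{\left(-12 \right)}} = \sqrt{\frac{\sqrt{-207 + 3 \cdot 52^{2}}}{3} + \left(-12\right)^{\frac{3}{2}}} = \sqrt{\frac{\sqrt{-207 + 3 \cdot 2704}}{3} - 24 i \sqrt{3}} = \sqrt{\frac{\sqrt{-207 + 8112}}{3} - 24 i \sqrt{3}} = \sqrt{\frac{\sqrt{7905}}{3} - 24 i \sqrt{3}}$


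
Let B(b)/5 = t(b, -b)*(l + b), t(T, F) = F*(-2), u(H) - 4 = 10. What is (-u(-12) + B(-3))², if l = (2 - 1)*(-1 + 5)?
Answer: 1936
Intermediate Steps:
u(H) = 14 (u(H) = 4 + 10 = 14)
t(T, F) = -2*F
l = 4 (l = 1*4 = 4)
B(b) = 10*b*(4 + b) (B(b) = 5*((-(-2)*b)*(4 + b)) = 5*((2*b)*(4 + b)) = 5*(2*b*(4 + b)) = 10*b*(4 + b))
(-u(-12) + B(-3))² = (-1*14 + 10*(-3)*(4 - 3))² = (-14 + 10*(-3)*1)² = (-14 - 30)² = (-44)² = 1936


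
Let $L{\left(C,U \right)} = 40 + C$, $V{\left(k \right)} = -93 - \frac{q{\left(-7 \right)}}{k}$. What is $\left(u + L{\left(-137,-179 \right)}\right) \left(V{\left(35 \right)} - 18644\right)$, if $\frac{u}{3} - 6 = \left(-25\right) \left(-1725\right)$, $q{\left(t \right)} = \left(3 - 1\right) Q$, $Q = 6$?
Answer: $- \frac{84793221872}{35} \approx -2.4227 \cdot 10^{9}$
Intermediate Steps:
$q{\left(t \right)} = 12$ ($q{\left(t \right)} = \left(3 - 1\right) 6 = 2 \cdot 6 = 12$)
$V{\left(k \right)} = -93 - \frac{12}{k}$
$u = 129393$ ($u = 18 + 3 \left(\left(-25\right) \left(-1725\right)\right) = 18 + 3 \cdot 43125 = 18 + 129375 = 129393$)
$\left(u + L{\left(-137,-179 \right)}\right) \left(V{\left(35 \right)} - 18644\right) = \left(129393 + \left(40 - 137\right)\right) \left(\left(-93 - \frac{12}{35}\right) - 18644\right) = \left(129393 - 97\right) \left(\left(-93 - \frac{12}{35}\right) - 18644\right) = 129296 \left(\left(-93 - \frac{12}{35}\right) - 18644\right) = 129296 \left(- \frac{3267}{35} - 18644\right) = 129296 \left(- \frac{655807}{35}\right) = - \frac{84793221872}{35}$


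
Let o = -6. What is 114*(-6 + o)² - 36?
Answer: 16380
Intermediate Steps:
114*(-6 + o)² - 36 = 114*(-6 - 6)² - 36 = 114*(-12)² - 36 = 114*144 - 36 = 16416 - 36 = 16380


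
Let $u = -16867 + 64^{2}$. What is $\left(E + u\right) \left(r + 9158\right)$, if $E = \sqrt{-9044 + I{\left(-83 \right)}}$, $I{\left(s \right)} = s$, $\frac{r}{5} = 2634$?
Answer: $-285150888 + 22328 i \sqrt{9127} \approx -2.8515 \cdot 10^{8} + 2.1331 \cdot 10^{6} i$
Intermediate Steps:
$u = -12771$ ($u = -16867 + 4096 = -12771$)
$r = 13170$ ($r = 5 \cdot 2634 = 13170$)
$E = i \sqrt{9127}$ ($E = \sqrt{-9044 - 83} = \sqrt{-9127} = i \sqrt{9127} \approx 95.535 i$)
$\left(E + u\right) \left(r + 9158\right) = \left(i \sqrt{9127} - 12771\right) \left(13170 + 9158\right) = \left(-12771 + i \sqrt{9127}\right) 22328 = -285150888 + 22328 i \sqrt{9127}$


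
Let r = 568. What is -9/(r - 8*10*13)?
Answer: 9/472 ≈ 0.019068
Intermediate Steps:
-9/(r - 8*10*13) = -9/(568 - 8*10*13) = -9/(568 - 80*13) = -9/(568 - 1040) = -9/(-472) = -1/472*(-9) = 9/472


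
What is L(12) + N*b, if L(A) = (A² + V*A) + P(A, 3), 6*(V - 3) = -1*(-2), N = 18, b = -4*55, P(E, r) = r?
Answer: -3773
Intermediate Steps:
b = -220
V = 10/3 (V = 3 + (-1*(-2))/6 = 3 + (⅙)*2 = 3 + ⅓ = 10/3 ≈ 3.3333)
L(A) = 3 + A² + 10*A/3 (L(A) = (A² + 10*A/3) + 3 = 3 + A² + 10*A/3)
L(12) + N*b = (3 + 12² + (10/3)*12) + 18*(-220) = (3 + 144 + 40) - 3960 = 187 - 3960 = -3773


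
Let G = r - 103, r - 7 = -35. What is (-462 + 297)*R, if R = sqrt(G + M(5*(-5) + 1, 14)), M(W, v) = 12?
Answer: -165*I*sqrt(119) ≈ -1799.9*I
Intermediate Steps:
r = -28 (r = 7 - 35 = -28)
G = -131 (G = -28 - 103 = -131)
R = I*sqrt(119) (R = sqrt(-131 + 12) = sqrt(-119) = I*sqrt(119) ≈ 10.909*I)
(-462 + 297)*R = (-462 + 297)*(I*sqrt(119)) = -165*I*sqrt(119)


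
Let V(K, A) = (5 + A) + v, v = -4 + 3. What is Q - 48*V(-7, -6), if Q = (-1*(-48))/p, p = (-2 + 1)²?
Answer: 144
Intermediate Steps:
p = 1 (p = (-1)² = 1)
v = -1
Q = 48 (Q = -1*(-48)/1 = 48*1 = 48)
V(K, A) = 4 + A (V(K, A) = (5 + A) - 1 = 4 + A)
Q - 48*V(-7, -6) = 48 - 48*(4 - 6) = 48 - 48*(-2) = 48 + 96 = 144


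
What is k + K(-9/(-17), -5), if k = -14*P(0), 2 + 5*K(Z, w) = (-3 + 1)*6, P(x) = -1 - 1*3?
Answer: 266/5 ≈ 53.200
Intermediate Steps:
P(x) = -4 (P(x) = -1 - 3 = -4)
K(Z, w) = -14/5 (K(Z, w) = -⅖ + ((-3 + 1)*6)/5 = -⅖ + (-2*6)/5 = -⅖ + (⅕)*(-12) = -⅖ - 12/5 = -14/5)
k = 56 (k = -14*(-4) = 56)
k + K(-9/(-17), -5) = 56 - 14/5 = 266/5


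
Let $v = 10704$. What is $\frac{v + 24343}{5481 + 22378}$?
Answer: $\frac{35047}{27859} \approx 1.258$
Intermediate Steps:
$\frac{v + 24343}{5481 + 22378} = \frac{10704 + 24343}{5481 + 22378} = \frac{35047}{27859}$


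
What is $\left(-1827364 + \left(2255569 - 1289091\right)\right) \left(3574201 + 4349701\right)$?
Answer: $-6821576297172$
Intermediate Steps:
$\left(-1827364 + \left(2255569 - 1289091\right)\right) \left(3574201 + 4349701\right) = \left(-1827364 + 966478\right) 7923902 = \left(-860886\right) 7923902 = -6821576297172$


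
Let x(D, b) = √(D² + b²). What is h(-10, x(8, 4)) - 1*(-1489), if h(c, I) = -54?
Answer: 1435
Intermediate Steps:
h(-10, x(8, 4)) - 1*(-1489) = -54 - 1*(-1489) = -54 + 1489 = 1435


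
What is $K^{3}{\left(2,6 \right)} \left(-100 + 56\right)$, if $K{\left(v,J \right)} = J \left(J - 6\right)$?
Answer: $0$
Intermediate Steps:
$K{\left(v,J \right)} = J \left(-6 + J\right)$ ($K{\left(v,J \right)} = J \left(J - 6\right) = J \left(-6 + J\right)$)
$K^{3}{\left(2,6 \right)} \left(-100 + 56\right) = \left(6 \left(-6 + 6\right)\right)^{3} \left(-100 + 56\right) = \left(6 \cdot 0\right)^{3} \left(-44\right) = 0^{3} \left(-44\right) = 0 \left(-44\right) = 0$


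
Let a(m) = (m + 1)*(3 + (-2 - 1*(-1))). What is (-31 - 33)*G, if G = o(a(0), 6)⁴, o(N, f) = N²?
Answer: -16384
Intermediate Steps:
a(m) = 2 + 2*m (a(m) = (1 + m)*(3 + (-2 + 1)) = (1 + m)*(3 - 1) = (1 + m)*2 = 2 + 2*m)
G = 256 (G = ((2 + 2*0)²)⁴ = ((2 + 0)²)⁴ = (2²)⁴ = 4⁴ = 256)
(-31 - 33)*G = (-31 - 33)*256 = -64*256 = -16384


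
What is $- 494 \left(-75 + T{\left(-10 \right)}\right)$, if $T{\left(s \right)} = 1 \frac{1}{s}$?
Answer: $\frac{185497}{5} \approx 37099.0$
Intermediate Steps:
$T{\left(s \right)} = \frac{1}{s}$
$- 494 \left(-75 + T{\left(-10 \right)}\right) = - 494 \left(-75 + \frac{1}{-10}\right) = - 494 \left(-75 - \frac{1}{10}\right) = \left(-494\right) \left(- \frac{751}{10}\right) = \frac{185497}{5}$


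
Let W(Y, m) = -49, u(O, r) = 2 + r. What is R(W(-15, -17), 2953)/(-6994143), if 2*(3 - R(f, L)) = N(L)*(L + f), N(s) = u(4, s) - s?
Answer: 967/2331381 ≈ 0.00041478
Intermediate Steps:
N(s) = 2 (N(s) = (2 + s) - s = 2)
R(f, L) = 3 - L - f (R(f, L) = 3 - (L + f) = 3 - (2*L + 2*f)/2 = 3 + (-L - f) = 3 - L - f)
R(W(-15, -17), 2953)/(-6994143) = (3 - 1*2953 - 1*(-49))/(-6994143) = (3 - 2953 + 49)*(-1/6994143) = -2901*(-1/6994143) = 967/2331381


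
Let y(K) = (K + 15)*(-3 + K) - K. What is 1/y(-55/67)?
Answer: -4489/239515 ≈ -0.018742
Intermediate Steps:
y(K) = -K + (-3 + K)*(15 + K) (y(K) = (15 + K)*(-3 + K) - K = (-3 + K)*(15 + K) - K = -K + (-3 + K)*(15 + K))
1/y(-55/67) = 1/(-45 + (-55/67)**2 + 11*(-55/67)) = 1/(-45 + 3025/4489 - 605/67) = 1/(-239515/4489) = -4489/239515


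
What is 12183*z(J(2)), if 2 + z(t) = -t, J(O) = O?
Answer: -48732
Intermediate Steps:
z(t) = -2 - t
12183*z(J(2)) = 12183*(-2 - 1*2) = 12183*(-2 - 2) = 12183*(-4) = -48732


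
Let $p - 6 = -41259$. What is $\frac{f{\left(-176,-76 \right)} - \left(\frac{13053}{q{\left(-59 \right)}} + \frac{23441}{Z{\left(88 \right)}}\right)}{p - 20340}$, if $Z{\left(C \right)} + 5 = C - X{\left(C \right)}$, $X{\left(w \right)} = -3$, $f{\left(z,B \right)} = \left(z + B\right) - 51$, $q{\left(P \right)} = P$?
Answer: $\frac{1797883}{312522882} \approx 0.0057528$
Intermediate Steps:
$f{\left(z,B \right)} = -51 + B + z$ ($f{\left(z,B \right)} = \left(B + z\right) - 51 = -51 + B + z$)
$p = -41253$ ($p = 6 - 41259 = -41253$)
$Z{\left(C \right)} = -2 + C$ ($Z{\left(C \right)} = -5 + \left(C - -3\right) = -5 + \left(C + 3\right) = -5 + \left(3 + C\right) = -2 + C$)
$\frac{f{\left(-176,-76 \right)} - \left(\frac{13053}{q{\left(-59 \right)}} + \frac{23441}{Z{\left(88 \right)}}\right)}{p - 20340} = \frac{\left(-51 - 76 - 176\right) - \left(- \frac{13053}{59} + \frac{23441}{-2 + 88}\right)}{-41253 - 20340} = \frac{-303 - \left(- \frac{13053}{59} + \frac{23441}{86}\right)}{-61593} = \left(-303 + \left(\left(-23441\right) \frac{1}{86} + \frac{13053}{59}\right)\right) \left(- \frac{1}{61593}\right) = \left(-303 + \left(- \frac{23441}{86} + \frac{13053}{59}\right)\right) \left(- \frac{1}{61593}\right) = \left(-303 - \frac{260461}{5074}\right) \left(- \frac{1}{61593}\right) = \left(- \frac{1797883}{5074}\right) \left(- \frac{1}{61593}\right) = \frac{1797883}{312522882}$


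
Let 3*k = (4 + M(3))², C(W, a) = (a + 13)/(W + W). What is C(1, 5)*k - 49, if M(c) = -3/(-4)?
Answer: 299/16 ≈ 18.688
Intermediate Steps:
M(c) = ¾ (M(c) = -3*(-¼) = ¾)
C(W, a) = (13 + a)/(2*W) (C(W, a) = (13 + a)/((2*W)) = (13 + a)*(1/(2*W)) = (13 + a)/(2*W))
k = 361/48 (k = (4 + ¾)²/3 = (19/4)²/3 = (⅓)*(361/16) = 361/48 ≈ 7.5208)
C(1, 5)*k - 49 = ((½)*(13 + 5)/1)*(361/48) - 49 = ((½)*1*18)*(361/48) - 49 = 9*(361/48) - 49 = 1083/16 - 49 = 299/16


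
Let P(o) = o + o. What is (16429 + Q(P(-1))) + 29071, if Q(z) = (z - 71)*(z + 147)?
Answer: 34915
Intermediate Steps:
P(o) = 2*o
Q(z) = (-71 + z)*(147 + z)
(16429 + Q(P(-1))) + 29071 = (16429 + (-10437 + (2*(-1))**2 + 76*(2*(-1)))) + 29071 = (16429 + (-10437 + (-2)**2 + 76*(-2))) + 29071 = (16429 + (-10437 + 4 - 152)) + 29071 = (16429 - 10585) + 29071 = 5844 + 29071 = 34915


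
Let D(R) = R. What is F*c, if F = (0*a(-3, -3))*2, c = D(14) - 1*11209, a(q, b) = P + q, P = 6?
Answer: 0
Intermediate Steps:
a(q, b) = 6 + q
c = -11195 (c = 14 - 1*11209 = 14 - 11209 = -11195)
F = 0 (F = (0*(6 - 3))*2 = (0*3)*2 = 0*2 = 0)
F*c = 0*(-11195) = 0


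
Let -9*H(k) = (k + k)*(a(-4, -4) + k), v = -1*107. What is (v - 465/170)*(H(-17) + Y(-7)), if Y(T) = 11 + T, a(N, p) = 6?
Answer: 630539/153 ≈ 4121.2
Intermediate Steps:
v = -107
H(k) = -2*k*(6 + k)/9 (H(k) = -(k + k)*(6 + k)/9 = -2*k*(6 + k)/9)
(v - 465/170)*(H(-17) + Y(-7)) = (-107 - 465/170)*(-2/9*(-17)*(6 - 17) + (11 - 7)) = (-107 - 465*1/170)*(-2/9*(-17)*(-11) + 4) = (-107 - 93/34)*(-374/9 + 4) = -3731/34*(-338/9) = 630539/153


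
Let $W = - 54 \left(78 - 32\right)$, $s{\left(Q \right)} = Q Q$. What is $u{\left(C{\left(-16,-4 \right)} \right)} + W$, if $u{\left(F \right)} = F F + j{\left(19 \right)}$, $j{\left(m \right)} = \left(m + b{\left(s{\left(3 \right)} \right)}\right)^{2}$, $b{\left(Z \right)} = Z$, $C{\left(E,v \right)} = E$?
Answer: $-1444$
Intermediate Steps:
$s{\left(Q \right)} = Q^{2}$
$W = -2484$ ($W = \left(-54\right) 46 = -2484$)
$j{\left(m \right)} = \left(9 + m\right)^{2}$ ($j{\left(m \right)} = \left(m + 3^{2}\right)^{2} = \left(m + 9\right)^{2} = \left(9 + m\right)^{2}$)
$u{\left(F \right)} = 784 + F^{2}$ ($u{\left(F \right)} = F F + \left(9 + 19\right)^{2} = F^{2} + 28^{2} = F^{2} + 784 = 784 + F^{2}$)
$u{\left(C{\left(-16,-4 \right)} \right)} + W = \left(784 + \left(-16\right)^{2}\right) - 2484 = \left(784 + 256\right) - 2484 = 1040 - 2484 = -1444$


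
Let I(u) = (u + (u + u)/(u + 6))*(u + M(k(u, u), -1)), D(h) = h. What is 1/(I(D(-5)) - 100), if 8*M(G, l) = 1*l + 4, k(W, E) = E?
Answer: -8/245 ≈ -0.032653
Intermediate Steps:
M(G, l) = 1/2 + l/8 (M(G, l) = (1*l + 4)/8 = (l + 4)/8 = (4 + l)/8 = 1/2 + l/8)
I(u) = (3/8 + u)*(u + 2*u/(6 + u)) (I(u) = (u + (u + u)/(u + 6))*(u + (1/2 + (1/8)*(-1))) = (u + (2*u)/(6 + u))*(u + (1/2 - 1/8)) = (u + 2*u/(6 + u))*(u + 3/8) = (u + 2*u/(6 + u))*(3/8 + u) = (3/8 + u)*(u + 2*u/(6 + u)))
1/(I(D(-5)) - 100) = 1/((1/8)*(-5)*(24 + 8*(-5)**2 + 67*(-5))/(6 - 5) - 100) = 1/((1/8)*(-5)*(24 + 8*25 - 335)/1 - 100) = 1/((1/8)*(-5)*1*(24 + 200 - 335) - 100) = 1/((1/8)*(-5)*1*(-111) - 100) = 1/(555/8 - 100) = 1/(-245/8) = -8/245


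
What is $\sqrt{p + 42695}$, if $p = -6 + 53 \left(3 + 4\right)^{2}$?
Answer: $\sqrt{45286} \approx 212.81$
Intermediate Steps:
$p = 2591$ ($p = -6 + 53 \cdot 7^{2} = -6 + 53 \cdot 49 = -6 + 2597 = 2591$)
$\sqrt{p + 42695} = \sqrt{2591 + 42695} = \sqrt{45286}$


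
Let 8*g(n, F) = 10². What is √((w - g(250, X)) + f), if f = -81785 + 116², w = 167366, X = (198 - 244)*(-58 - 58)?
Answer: √396098/2 ≈ 314.68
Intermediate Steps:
X = 5336 (X = -46*(-116) = 5336)
g(n, F) = 25/2 (g(n, F) = (⅛)*10² = (⅛)*100 = 25/2)
f = -68329 (f = -81785 + 13456 = -68329)
√((w - g(250, X)) + f) = √((167366 - 1*25/2) - 68329) = √((167366 - 25/2) - 68329) = √(334707/2 - 68329) = √(198049/2) = √396098/2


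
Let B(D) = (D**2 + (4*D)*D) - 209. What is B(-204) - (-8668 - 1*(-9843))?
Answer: 206696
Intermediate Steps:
B(D) = -209 + 5*D**2 (B(D) = (D**2 + 4*D**2) - 209 = 5*D**2 - 209 = -209 + 5*D**2)
B(-204) - (-8668 - 1*(-9843)) = (-209 + 5*(-204)**2) - (-8668 - 1*(-9843)) = (-209 + 5*41616) - (-8668 + 9843) = (-209 + 208080) - 1*1175 = 207871 - 1175 = 206696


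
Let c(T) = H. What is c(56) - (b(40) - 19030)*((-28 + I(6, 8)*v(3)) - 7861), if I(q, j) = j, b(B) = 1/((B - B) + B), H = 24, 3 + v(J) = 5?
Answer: -5992918767/40 ≈ -1.4982e+8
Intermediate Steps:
v(J) = 2 (v(J) = -3 + 5 = 2)
b(B) = 1/B (b(B) = 1/(0 + B) = 1/B)
c(T) = 24
c(56) - (b(40) - 19030)*((-28 + I(6, 8)*v(3)) - 7861) = 24 - (1/40 - 19030)*((-28 + 8*2) - 7861) = 24 - (1/40 - 19030)*((-28 + 16) - 7861) = 24 - (-761199)*(-12 - 7861)/40 = 24 - (-761199)*(-7873)/40 = 24 - 1*5992919727/40 = 24 - 5992919727/40 = -5992918767/40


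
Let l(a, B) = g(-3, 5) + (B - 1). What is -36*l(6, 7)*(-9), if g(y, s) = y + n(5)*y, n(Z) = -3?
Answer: 3888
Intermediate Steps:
g(y, s) = -2*y (g(y, s) = y - 3*y = -2*y)
l(a, B) = 5 + B (l(a, B) = -2*(-3) + (B - 1) = 6 + (-1 + B) = 5 + B)
-36*l(6, 7)*(-9) = -36*(5 + 7)*(-9) = -36*12*(-9) = -432*(-9) = 3888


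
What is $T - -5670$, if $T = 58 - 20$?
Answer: $5708$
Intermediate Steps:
$T = 38$
$T - -5670 = 38 - -5670 = 38 + 5670 = 5708$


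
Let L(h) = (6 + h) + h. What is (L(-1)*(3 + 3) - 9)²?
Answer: 225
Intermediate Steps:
L(h) = 6 + 2*h
(L(-1)*(3 + 3) - 9)² = ((6 + 2*(-1))*(3 + 3) - 9)² = ((6 - 2)*6 - 9)² = (4*6 - 9)² = (24 - 9)² = 15² = 225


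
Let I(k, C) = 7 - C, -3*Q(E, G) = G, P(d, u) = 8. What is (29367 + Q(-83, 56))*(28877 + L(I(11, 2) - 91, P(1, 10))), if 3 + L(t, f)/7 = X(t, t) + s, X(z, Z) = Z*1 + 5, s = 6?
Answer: 2494402895/3 ≈ 8.3147e+8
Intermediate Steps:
X(z, Z) = 5 + Z (X(z, Z) = Z + 5 = 5 + Z)
Q(E, G) = -G/3
L(t, f) = 56 + 7*t (L(t, f) = -21 + 7*((5 + t) + 6) = -21 + 7*(11 + t) = -21 + (77 + 7*t) = 56 + 7*t)
(29367 + Q(-83, 56))*(28877 + L(I(11, 2) - 91, P(1, 10))) = (29367 - ⅓*56)*(28877 + (56 + 7*((7 - 1*2) - 91))) = (29367 - 56/3)*(28877 + (56 + 7*((7 - 2) - 91))) = 88045*(28877 + (56 + 7*(5 - 91)))/3 = 88045*(28877 + (56 + 7*(-86)))/3 = 88045*(28877 + (56 - 602))/3 = 88045*(28877 - 546)/3 = (88045/3)*28331 = 2494402895/3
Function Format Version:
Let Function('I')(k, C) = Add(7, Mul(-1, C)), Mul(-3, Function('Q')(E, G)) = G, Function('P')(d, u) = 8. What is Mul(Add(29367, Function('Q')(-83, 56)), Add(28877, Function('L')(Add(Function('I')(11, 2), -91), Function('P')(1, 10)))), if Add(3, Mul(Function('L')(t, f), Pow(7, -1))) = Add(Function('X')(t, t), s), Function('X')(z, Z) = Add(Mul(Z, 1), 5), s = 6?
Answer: Rational(2494402895, 3) ≈ 8.3147e+8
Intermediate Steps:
Function('X')(z, Z) = Add(5, Z) (Function('X')(z, Z) = Add(Z, 5) = Add(5, Z))
Function('Q')(E, G) = Mul(Rational(-1, 3), G)
Function('L')(t, f) = Add(56, Mul(7, t)) (Function('L')(t, f) = Add(-21, Mul(7, Add(Add(5, t), 6))) = Add(-21, Mul(7, Add(11, t))) = Add(-21, Add(77, Mul(7, t))) = Add(56, Mul(7, t)))
Mul(Add(29367, Function('Q')(-83, 56)), Add(28877, Function('L')(Add(Function('I')(11, 2), -91), Function('P')(1, 10)))) = Mul(Add(29367, Mul(Rational(-1, 3), 56)), Add(28877, Add(56, Mul(7, Add(Add(7, Mul(-1, 2)), -91))))) = Mul(Add(29367, Rational(-56, 3)), Add(28877, Add(56, Mul(7, Add(Add(7, -2), -91))))) = Mul(Rational(88045, 3), Add(28877, Add(56, Mul(7, Add(5, -91))))) = Mul(Rational(88045, 3), Add(28877, Add(56, Mul(7, -86)))) = Mul(Rational(88045, 3), Add(28877, Add(56, -602))) = Mul(Rational(88045, 3), Add(28877, -546)) = Mul(Rational(88045, 3), 28331) = Rational(2494402895, 3)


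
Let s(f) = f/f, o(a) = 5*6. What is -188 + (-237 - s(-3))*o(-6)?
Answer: -7328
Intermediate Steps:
o(a) = 30
s(f) = 1
-188 + (-237 - s(-3))*o(-6) = -188 + (-237 - 1*1)*30 = -188 + (-237 - 1)*30 = -188 - 238*30 = -188 - 7140 = -7328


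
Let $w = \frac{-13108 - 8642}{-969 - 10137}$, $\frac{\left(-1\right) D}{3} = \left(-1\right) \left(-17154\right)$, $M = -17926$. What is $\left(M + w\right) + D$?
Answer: $- \frac{128433563}{1851} \approx -69386.0$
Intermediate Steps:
$D = -51462$ ($D = - 3 \left(\left(-1\right) \left(-17154\right)\right) = \left(-3\right) 17154 = -51462$)
$w = \frac{3625}{1851}$ ($w = - \frac{21750}{-11106} = \left(-21750\right) \left(- \frac{1}{11106}\right) = \frac{3625}{1851} \approx 1.9584$)
$\left(M + w\right) + D = \left(-17926 + \frac{3625}{1851}\right) - 51462 = - \frac{33177401}{1851} - 51462 = - \frac{128433563}{1851}$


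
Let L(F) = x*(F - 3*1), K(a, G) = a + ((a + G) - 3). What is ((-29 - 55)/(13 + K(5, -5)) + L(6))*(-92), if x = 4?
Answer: -2944/5 ≈ -588.80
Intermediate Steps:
K(a, G) = -3 + G + 2*a (K(a, G) = a + ((G + a) - 3) = a + (-3 + G + a) = -3 + G + 2*a)
L(F) = -12 + 4*F (L(F) = 4*(F - 3*1) = 4*(F - 3) = 4*(-3 + F) = -12 + 4*F)
((-29 - 55)/(13 + K(5, -5)) + L(6))*(-92) = ((-29 - 55)/(13 + (-3 - 5 + 2*5)) + (-12 + 4*6))*(-92) = (-84/(13 + (-3 - 5 + 10)) + (-12 + 24))*(-92) = (-84/(13 + 2) + 12)*(-92) = (-84/15 + 12)*(-92) = (-84*1/15 + 12)*(-92) = (-28/5 + 12)*(-92) = (32/5)*(-92) = -2944/5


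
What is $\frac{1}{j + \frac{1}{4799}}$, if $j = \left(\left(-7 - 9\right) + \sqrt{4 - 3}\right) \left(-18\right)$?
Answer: $\frac{4799}{1295731} \approx 0.0037037$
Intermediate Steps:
$j = 270$ ($j = \left(\left(-7 - 9\right) + \sqrt{1}\right) \left(-18\right) = \left(-16 + 1\right) \left(-18\right) = \left(-15\right) \left(-18\right) = 270$)
$\frac{1}{j + \frac{1}{4799}} = \frac{1}{270 + \frac{1}{4799}} = \frac{1}{\frac{1295731}{4799}} = \frac{4799}{1295731}$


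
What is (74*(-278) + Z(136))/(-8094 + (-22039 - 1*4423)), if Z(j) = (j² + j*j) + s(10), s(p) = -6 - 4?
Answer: -8205/17278 ≈ -0.47488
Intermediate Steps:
s(p) = -10
Z(j) = -10 + 2*j² (Z(j) = (j² + j*j) - 10 = (j² + j²) - 10 = 2*j² - 10 = -10 + 2*j²)
(74*(-278) + Z(136))/(-8094 + (-22039 - 1*4423)) = (74*(-278) + (-10 + 2*136²))/(-8094 + (-22039 - 1*4423)) = (-20572 + (-10 + 2*18496))/(-8094 + (-22039 - 4423)) = (-20572 + (-10 + 36992))/(-8094 - 26462) = (-20572 + 36982)/(-34556) = 16410*(-1/34556) = -8205/17278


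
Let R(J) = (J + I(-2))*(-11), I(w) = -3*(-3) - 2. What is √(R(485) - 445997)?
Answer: I*√451409 ≈ 671.87*I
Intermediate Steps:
I(w) = 7 (I(w) = 9 - 2 = 7)
R(J) = -77 - 11*J (R(J) = (J + 7)*(-11) = (7 + J)*(-11) = -77 - 11*J)
√(R(485) - 445997) = √((-77 - 11*485) - 445997) = √((-77 - 5335) - 445997) = √(-5412 - 445997) = √(-451409) = I*√451409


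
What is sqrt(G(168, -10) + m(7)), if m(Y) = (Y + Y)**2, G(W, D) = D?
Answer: sqrt(186) ≈ 13.638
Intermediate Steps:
m(Y) = 4*Y**2 (m(Y) = (2*Y)**2 = 4*Y**2)
sqrt(G(168, -10) + m(7)) = sqrt(-10 + 4*7**2) = sqrt(-10 + 4*49) = sqrt(-10 + 196) = sqrt(186)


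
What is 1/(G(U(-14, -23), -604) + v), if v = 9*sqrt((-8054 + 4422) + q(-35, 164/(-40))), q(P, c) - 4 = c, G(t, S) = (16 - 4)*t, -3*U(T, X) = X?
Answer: 920/3026641 - 9*I*sqrt(363210)/3026641 ≈ 0.00030397 - 0.0017921*I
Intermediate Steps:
U(T, X) = -X/3
G(t, S) = 12*t
q(P, c) = 4 + c
v = 9*I*sqrt(363210)/10 (v = 9*sqrt((-8054 + 4422) + (4 + 164/(-40))) = 9*sqrt(-3632 + (4 + 164*(-1/40))) = 9*sqrt(-3632 + (4 - 41/10)) = 9*sqrt(-3632 - 1/10) = 9*sqrt(-36321/10) = 9*(I*sqrt(363210)/10) = 9*I*sqrt(363210)/10 ≈ 542.4*I)
1/(G(U(-14, -23), -604) + v) = 1/(12*(-1/3*(-23)) + 9*I*sqrt(363210)/10) = 1/(12*(23/3) + 9*I*sqrt(363210)/10) = 1/(92 + 9*I*sqrt(363210)/10)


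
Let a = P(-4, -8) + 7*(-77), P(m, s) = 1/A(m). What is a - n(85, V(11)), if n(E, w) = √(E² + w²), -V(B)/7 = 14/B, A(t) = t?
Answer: -2157/4 - √883829/11 ≈ -624.72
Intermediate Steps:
V(B) = -98/B
P(m, s) = 1/m
a = -2157/4 (a = 1/(-4) + 7*(-77) = -¼ - 539 = -2157/4 ≈ -539.25)
a - n(85, V(11)) = -2157/4 - √(85² + (-98/11)²) = -2157/4 - √(7225 + (-98*1/11)²) = -2157/4 - √(7225 + (-98/11)²) = -2157/4 - √(7225 + 9604/121) = -2157/4 - √(883829/121) = -2157/4 - √883829/11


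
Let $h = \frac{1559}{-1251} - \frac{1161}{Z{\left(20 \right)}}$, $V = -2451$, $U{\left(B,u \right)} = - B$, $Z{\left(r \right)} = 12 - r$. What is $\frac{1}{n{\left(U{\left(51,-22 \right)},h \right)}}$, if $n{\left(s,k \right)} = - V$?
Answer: $\frac{1}{2451} \approx 0.000408$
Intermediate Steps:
$h = \frac{1439939}{10008}$ ($h = \frac{1559}{-1251} - \frac{1161}{12 - 20} = 1559 \left(- \frac{1}{1251}\right) - \frac{1161}{12 - 20} = - \frac{1559}{1251} - \frac{1161}{-8} = - \frac{1559}{1251} - - \frac{1161}{8} = - \frac{1559}{1251} + \frac{1161}{8} = \frac{1439939}{10008} \approx 143.88$)
$n{\left(s,k \right)} = 2451$ ($n{\left(s,k \right)} = \left(-1\right) \left(-2451\right) = 2451$)
$\frac{1}{n{\left(U{\left(51,-22 \right)},h \right)}} = \frac{1}{2451}$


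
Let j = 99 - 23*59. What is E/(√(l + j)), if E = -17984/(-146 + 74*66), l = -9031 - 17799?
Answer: 2248*I*√7022/8317559 ≈ 0.022648*I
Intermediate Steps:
l = -26830
j = -1258 (j = 99 - 1357 = -1258)
E = -8992/2369 (E = -17984/(-146 + 4884) = -17984/4738 = -17984*1/4738 = -8992/2369 ≈ -3.7957)
E/(√(l + j)) = -8992/(2369*√(-26830 - 1258)) = -8992*(-I*√7022/14044)/2369 = -(-2248)*I*√7022/8317559 = 2248*I*√7022/8317559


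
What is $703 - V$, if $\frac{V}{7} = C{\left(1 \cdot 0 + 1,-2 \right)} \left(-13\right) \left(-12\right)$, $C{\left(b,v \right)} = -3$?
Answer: $3979$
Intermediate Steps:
$V = -3276$ ($V = 7 \left(-3\right) \left(-13\right) \left(-12\right) = 7 \cdot 39 \left(-12\right) = 7 \left(-468\right) = -3276$)
$703 - V = 703 - -3276 = 703 + 3276 = 3979$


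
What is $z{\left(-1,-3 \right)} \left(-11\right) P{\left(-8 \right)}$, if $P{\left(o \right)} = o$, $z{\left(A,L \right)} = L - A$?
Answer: $-176$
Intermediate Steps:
$z{\left(-1,-3 \right)} \left(-11\right) P{\left(-8 \right)} = \left(-3 - -1\right) \left(-11\right) \left(-8\right) = \left(-3 + 1\right) \left(-11\right) \left(-8\right) = \left(-2\right) \left(-11\right) \left(-8\right) = 22 \left(-8\right) = -176$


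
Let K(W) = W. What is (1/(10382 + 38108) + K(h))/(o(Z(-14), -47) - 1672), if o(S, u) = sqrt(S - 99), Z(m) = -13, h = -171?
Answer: 1732983901/16945412380 + 8291789*I*sqrt(7)/33890824760 ≈ 0.10227 + 0.00064731*I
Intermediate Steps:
o(S, u) = sqrt(-99 + S)
(1/(10382 + 38108) + K(h))/(o(Z(-14), -47) - 1672) = (1/(10382 + 38108) - 171)/(sqrt(-99 - 13) - 1672) = (1/48490 - 171)/(sqrt(-112) - 1672) = (1/48490 - 171)/(4*I*sqrt(7) - 1672) = -8291789/(48490*(-1672 + 4*I*sqrt(7)))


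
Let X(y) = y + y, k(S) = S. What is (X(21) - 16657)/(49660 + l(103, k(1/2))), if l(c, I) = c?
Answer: -16615/49763 ≈ -0.33388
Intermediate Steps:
X(y) = 2*y
(X(21) - 16657)/(49660 + l(103, k(1/2))) = (2*21 - 16657)/(49660 + 103) = (42 - 16657)/49763 = -16615*1/49763 = -16615/49763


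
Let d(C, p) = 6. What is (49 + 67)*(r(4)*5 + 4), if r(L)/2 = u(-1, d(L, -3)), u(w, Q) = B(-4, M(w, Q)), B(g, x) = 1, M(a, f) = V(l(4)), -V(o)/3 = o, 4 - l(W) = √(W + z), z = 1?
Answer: 1624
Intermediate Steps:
l(W) = 4 - √(1 + W) (l(W) = 4 - √(W + 1) = 4 - √(1 + W))
V(o) = -3*o
M(a, f) = -12 + 3*√5 (M(a, f) = -3*(4 - √(1 + 4)) = -3*(4 - √5) = -12 + 3*√5)
u(w, Q) = 1
r(L) = 2 (r(L) = 2*1 = 2)
(49 + 67)*(r(4)*5 + 4) = (49 + 67)*(2*5 + 4) = 116*(10 + 4) = 116*14 = 1624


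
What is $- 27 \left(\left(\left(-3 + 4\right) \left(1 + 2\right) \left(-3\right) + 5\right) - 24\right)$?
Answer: $756$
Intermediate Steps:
$- 27 \left(\left(\left(-3 + 4\right) \left(1 + 2\right) \left(-3\right) + 5\right) - 24\right) = - 27 \left(\left(1 \cdot 3 \left(-3\right) + 5\right) - 24\right) = - 27 \left(\left(3 \left(-3\right) + 5\right) - 24\right) = - 27 \left(\left(-9 + 5\right) - 24\right) = - 27 \left(-4 - 24\right) = \left(-27\right) \left(-28\right) = 756$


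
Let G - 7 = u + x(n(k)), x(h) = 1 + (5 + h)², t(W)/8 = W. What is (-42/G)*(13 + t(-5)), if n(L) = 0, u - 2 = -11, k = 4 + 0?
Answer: 189/4 ≈ 47.250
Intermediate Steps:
k = 4
u = -9 (u = 2 - 11 = -9)
t(W) = 8*W
G = 24 (G = 7 + (-9 + (1 + (5 + 0)²)) = 7 + (-9 + (1 + 5²)) = 7 + (-9 + (1 + 25)) = 7 + (-9 + 26) = 7 + 17 = 24)
(-42/G)*(13 + t(-5)) = (-42/24)*(13 + 8*(-5)) = (-42*1/24)*(13 - 40) = -7/4*(-27) = 189/4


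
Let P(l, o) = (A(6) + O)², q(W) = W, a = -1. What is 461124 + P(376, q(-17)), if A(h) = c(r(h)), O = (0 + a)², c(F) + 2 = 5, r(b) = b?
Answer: 461140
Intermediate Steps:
c(F) = 3 (c(F) = -2 + 5 = 3)
O = 1 (O = (0 - 1)² = (-1)² = 1)
A(h) = 3
P(l, o) = 16 (P(l, o) = (3 + 1)² = 4² = 16)
461124 + P(376, q(-17)) = 461124 + 16 = 461140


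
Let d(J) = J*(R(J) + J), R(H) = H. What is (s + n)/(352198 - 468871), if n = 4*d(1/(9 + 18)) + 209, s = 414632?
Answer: -302419097/85054617 ≈ -3.5556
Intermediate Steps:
d(J) = 2*J**2 (d(J) = J*(J + J) = J*(2*J) = 2*J**2)
n = 152369/729 (n = 4*(2*(1/(9 + 18))**2) + 209 = 4*(2*(1/27)**2) + 209 = 4*(2*(1/729)) + 209 = 4*(2/729) + 209 = 8/729 + 209 = 152369/729 ≈ 209.01)
(s + n)/(352198 - 468871) = (414632 + 152369/729)/(352198 - 468871) = (302419097/729)/(-116673) = (302419097/729)*(-1/116673) = -302419097/85054617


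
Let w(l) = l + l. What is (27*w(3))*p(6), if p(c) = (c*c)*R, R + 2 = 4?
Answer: 11664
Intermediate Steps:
w(l) = 2*l
R = 2 (R = -2 + 4 = 2)
p(c) = 2*c**2 (p(c) = (c*c)*2 = c**2*2 = 2*c**2)
(27*w(3))*p(6) = (27*(2*3))*(2*6**2) = (27*6)*(2*36) = 162*72 = 11664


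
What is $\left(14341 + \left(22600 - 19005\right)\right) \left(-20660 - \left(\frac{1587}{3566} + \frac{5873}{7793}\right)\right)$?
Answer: $- \frac{5149168789562952}{13894919} \approx -3.7058 \cdot 10^{8}$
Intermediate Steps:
$\left(14341 + \left(22600 - 19005\right)\right) \left(-20660 - \left(\frac{1587}{3566} + \frac{5873}{7793}\right)\right) = \left(14341 + 3595\right) \left(-20660 - \frac{33310609}{27789838}\right) = 17936 \left(-20660 - \frac{33310609}{27789838}\right) = 17936 \left(- \frac{574171363689}{27789838}\right) = - \frac{5149168789562952}{13894919}$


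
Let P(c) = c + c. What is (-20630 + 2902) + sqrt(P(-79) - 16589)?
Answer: -17728 + I*sqrt(16747) ≈ -17728.0 + 129.41*I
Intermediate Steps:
P(c) = 2*c
(-20630 + 2902) + sqrt(P(-79) - 16589) = (-20630 + 2902) + sqrt(2*(-79) - 16589) = -17728 + sqrt(-158 - 16589) = -17728 + sqrt(-16747) = -17728 + I*sqrt(16747)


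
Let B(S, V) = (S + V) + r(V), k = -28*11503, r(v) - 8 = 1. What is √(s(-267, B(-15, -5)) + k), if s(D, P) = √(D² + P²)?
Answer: √(-322084 + √71410) ≈ 567.29*I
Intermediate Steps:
r(v) = 9 (r(v) = 8 + 1 = 9)
k = -322084
B(S, V) = 9 + S + V (B(S, V) = (S + V) + 9 = 9 + S + V)
√(s(-267, B(-15, -5)) + k) = √(√((-267)² + (9 - 15 - 5)²) - 322084) = √(√(71289 + (-11)²) - 322084) = √(√(71289 + 121) - 322084) = √(√71410 - 322084) = √(-322084 + √71410)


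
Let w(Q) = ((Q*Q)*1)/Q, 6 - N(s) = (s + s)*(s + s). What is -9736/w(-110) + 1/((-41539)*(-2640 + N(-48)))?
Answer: 479242089251/5414608650 ≈ 88.509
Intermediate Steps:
N(s) = 6 - 4*s² (N(s) = 6 - (s + s)*(s + s) = 6 - 2*s*2*s = 6 - 4*s²)
w(Q) = Q (w(Q) = (Q²*1)/Q = Q²/Q = Q)
-9736/w(-110) + 1/((-41539)*(-2640 + N(-48))) = -9736/(-110) + 1/((-41539)*(-2640 + (6 - 4*(-48)²))) = -9736*(-1/110) - 1/(41539*(-2640 + (6 - 4*2304))) = 4868/55 - 1/(41539*(-2640 + (6 - 9216))) = 4868/55 - 1/(41539*(-2640 - 9210)) = 4868/55 - 1/41539/(-11850) = 4868/55 - 1/41539*(-1/11850) = 4868/55 + 1/492237150 = 479242089251/5414608650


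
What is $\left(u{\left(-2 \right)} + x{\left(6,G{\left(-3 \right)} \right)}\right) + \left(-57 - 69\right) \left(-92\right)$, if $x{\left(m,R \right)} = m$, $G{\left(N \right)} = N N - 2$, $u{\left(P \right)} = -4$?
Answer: $11594$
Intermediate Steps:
$G{\left(N \right)} = -2 + N^{2}$ ($G{\left(N \right)} = N^{2} - 2 = -2 + N^{2}$)
$\left(u{\left(-2 \right)} + x{\left(6,G{\left(-3 \right)} \right)}\right) + \left(-57 - 69\right) \left(-92\right) = \left(-4 + 6\right) + \left(-57 - 69\right) \left(-92\right) = 2 + \left(-57 - 69\right) \left(-92\right) = 2 - -11592 = 2 + 11592 = 11594$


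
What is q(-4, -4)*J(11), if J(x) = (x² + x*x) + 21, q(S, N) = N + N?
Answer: -2104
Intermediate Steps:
q(S, N) = 2*N
J(x) = 21 + 2*x² (J(x) = (x² + x²) + 21 = 2*x² + 21 = 21 + 2*x²)
q(-4, -4)*J(11) = (2*(-4))*(21 + 2*11²) = -8*(21 + 2*121) = -8*(21 + 242) = -8*263 = -2104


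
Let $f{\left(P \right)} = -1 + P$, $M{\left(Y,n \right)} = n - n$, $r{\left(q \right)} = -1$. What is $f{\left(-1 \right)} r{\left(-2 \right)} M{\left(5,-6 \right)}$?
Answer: $0$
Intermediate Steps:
$M{\left(Y,n \right)} = 0$
$f{\left(-1 \right)} r{\left(-2 \right)} M{\left(5,-6 \right)} = \left(-1 - 1\right) \left(-1\right) 0 = \left(-2\right) \left(-1\right) 0 = 2 \cdot 0 = 0$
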